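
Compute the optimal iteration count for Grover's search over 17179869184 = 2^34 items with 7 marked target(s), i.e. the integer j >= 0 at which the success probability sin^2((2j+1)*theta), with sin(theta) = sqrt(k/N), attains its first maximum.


After j Grover iterations the success probability is P(j) = sin^2((2j+1)*theta), where sin(theta) = sqrt(k/N).
N = 2^34 = 17179869184, k = 7
sin(theta) = sqrt(k/N) = 2.018548058e-05
theta = arcsin(sqrt(k/N)) = 2.018548059e-05 rad
P(j) reaches its first maximum when (2j+1)*theta is as close as possible to pi/2, i.e. j = round(pi/(4*theta) - 1/2).
pi/(4*theta) - 1/2 = 38908.5644
(For comparison, the common estimate pi/4 * sqrt(N/k) = 38909.0644; the exact maximiser is used here.)
Optimal iterations = 38909

38909


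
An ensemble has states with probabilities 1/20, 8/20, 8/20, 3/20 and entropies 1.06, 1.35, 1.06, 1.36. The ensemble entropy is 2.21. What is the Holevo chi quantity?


chi = S(rho) - sum_i p_i * S(rho_i)
Weighted entropy = 1/20 * 1.06 + 8/20 * 1.35 + 8/20 * 1.06 + 3/20 * 1.36
= 1.2210
chi = 2.21 - 1.2210
= 0.9890

0.9890


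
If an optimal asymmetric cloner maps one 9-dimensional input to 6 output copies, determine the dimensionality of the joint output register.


Output space = H^(tensor 6) where dim(H) = 9
dim = 9^6
= 81 (after 2 factors)
= 729 (after 3 factors)
= 6561 (after 4 factors)
= 59049 (after 5 factors)
= 531441 (after 6 factors)
= 531441

531441


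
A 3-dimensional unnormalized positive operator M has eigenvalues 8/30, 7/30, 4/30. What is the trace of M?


tr(M) = sum of eigenvalues
= 8/30 + 7/30 + 4/30
= 19/30
= 0.6333

0.6333


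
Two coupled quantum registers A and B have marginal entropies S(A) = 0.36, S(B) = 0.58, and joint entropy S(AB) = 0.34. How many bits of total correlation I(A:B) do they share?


I(A:B) = S(A) + S(B) - S(AB)
= 0.36 + 0.58 - 0.34
= 0.6000

0.6000


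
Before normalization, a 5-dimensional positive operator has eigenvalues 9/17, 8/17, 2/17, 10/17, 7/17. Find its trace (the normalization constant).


tr(M) = sum of eigenvalues
= 9/17 + 8/17 + 2/17 + 10/17 + 7/17
= 36/17
= 2.1176

2.1176


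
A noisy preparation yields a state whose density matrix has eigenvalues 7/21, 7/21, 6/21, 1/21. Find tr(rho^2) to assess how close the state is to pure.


tr(rho^2) = sum of eigenvalues squared
= (7/21)^2 + (7/21)^2 + (6/21)^2 + (1/21)^2
= (49 + 49 + 36 + 1) / 441
= 135/441
= 0.3061

0.3061


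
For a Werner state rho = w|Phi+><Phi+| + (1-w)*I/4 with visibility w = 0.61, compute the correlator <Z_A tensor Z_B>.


|Phi+> = (|00> + |11>)/sqrt(2)
For the pure Bell state, <Z_A Z_B> = +1 (Bell-state Pauli correlator).
The maximally-mixed part I/4 has tr(I/4 * P tensor P) = 0 for any traceless Pauli P.
So <Z_A Z_B>_rho = w * (+1) + (1 - w) * 0
= 0.61 * (+1)
= 0.6100

0.6100


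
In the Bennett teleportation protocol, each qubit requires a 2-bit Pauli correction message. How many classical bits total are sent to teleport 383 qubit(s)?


Quantum teleportation requires 2 classical bits per qubit teleported.
383 qubit(s) -> 2 * 383 = 766 classical bits

766


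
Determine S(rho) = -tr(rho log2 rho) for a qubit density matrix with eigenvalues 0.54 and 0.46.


S = -p*log2(p) - (1-p)*log2(1-p)
p = 0.5400, 1-p = 0.4600
= -0.5400 * log2(0.5400) - 0.4600 * log2(0.4600)
= -(-0.4800) - (-0.5153)
= 0.9954

0.9954


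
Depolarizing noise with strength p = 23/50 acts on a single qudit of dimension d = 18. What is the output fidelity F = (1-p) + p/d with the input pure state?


F = (1-p) + p/d
= (1 - 0.4600) + 0.4600/18
= 0.5400 + 0.0256
= 0.5656

0.5656


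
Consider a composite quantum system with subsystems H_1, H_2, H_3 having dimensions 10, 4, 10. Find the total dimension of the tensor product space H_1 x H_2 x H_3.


dim(H_1 x H_2 x H_3) = 10 * 4 * 10
= 40 * 10
= 400

400


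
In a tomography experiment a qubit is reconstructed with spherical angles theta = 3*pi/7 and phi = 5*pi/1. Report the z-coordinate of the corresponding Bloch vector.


theta = 1.3464, phi = 15.7080
r_z = cos(theta) = 0.2225

0.2225


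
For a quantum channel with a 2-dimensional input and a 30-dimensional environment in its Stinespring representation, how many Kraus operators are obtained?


Tracing out the environment in an orthonormal basis {|i>_E} gives Kraus operators K_i = <i|_E U |0>_E.
Number of Kraus operators = dim(H_env) = d_env
= 30

30


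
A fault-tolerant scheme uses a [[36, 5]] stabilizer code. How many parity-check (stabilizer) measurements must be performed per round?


For an [[n,k]] stabilizer code:
Number of stabilizer generators = n - k
= 36 - 5
= 31

31


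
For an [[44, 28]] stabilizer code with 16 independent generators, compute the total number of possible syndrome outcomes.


Each stabilizer generator gives a binary (+1 or -1) measurement outcome.
With 16 independent generators:
Total syndromes = 2^16
= 65536

65536


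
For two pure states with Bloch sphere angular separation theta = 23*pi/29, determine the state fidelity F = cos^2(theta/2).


For states separated by angle theta on Bloch sphere:
F = cos^2(theta/2)
theta = 23*pi/29 = 2.4916
theta/2 = 1.2458
cos(theta/2) = 0.3193
F = 0.1020

0.1020


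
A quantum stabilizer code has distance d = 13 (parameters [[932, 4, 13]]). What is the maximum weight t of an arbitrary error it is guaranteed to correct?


Code parameters: [[932, 4, 13]], distance d = 13.
Number of correctable errors = floor((d-1)/2)
= floor((13 - 1)/2)
= floor(12/2)
= 6

6


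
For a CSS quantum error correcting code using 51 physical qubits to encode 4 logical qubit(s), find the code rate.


Code rate R = k/n
= 4/51
= 0.0784

0.0784


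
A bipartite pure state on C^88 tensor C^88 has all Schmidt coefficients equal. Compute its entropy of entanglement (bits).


For a maximally entangled state in d x d:
S = log2(d) = log2(88)
= 6.4594

6.4594


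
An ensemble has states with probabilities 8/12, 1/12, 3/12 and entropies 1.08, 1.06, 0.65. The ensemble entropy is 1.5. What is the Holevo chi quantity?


chi = S(rho) - sum_i p_i * S(rho_i)
Weighted entropy = 8/12 * 1.08 + 1/12 * 1.06 + 3/12 * 0.65
= 0.9708
chi = 1.5 - 0.9708
= 0.5292

0.5292


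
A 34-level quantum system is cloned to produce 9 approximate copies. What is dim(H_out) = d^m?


Output space = H^(tensor 9) where dim(H) = 34
dim = 34^9
= 1156 (after 2 factors)
= 39304 (after 3 factors)
= 1336336 (after 4 factors)
= 45435424 (after 5 factors)
= 1544804416 (after 6 factors)
= 52523350144 (after 7 factors)
= 1785793904896 (after 8 factors)
= 60716992766464 (after 9 factors)
= 60716992766464

60716992766464


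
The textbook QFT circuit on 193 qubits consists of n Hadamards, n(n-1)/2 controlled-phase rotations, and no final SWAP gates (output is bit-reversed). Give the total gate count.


Hadamard gates: 193
Controlled rotations: n*(n-1)/2 = 193*192/2 = 18528
SWAP gates: 0 (omitted)
Total = 193 + 18528
= 18721

18721


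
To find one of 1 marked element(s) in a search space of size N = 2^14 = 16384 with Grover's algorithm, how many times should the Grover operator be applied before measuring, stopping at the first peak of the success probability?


After j Grover iterations the success probability is P(j) = sin^2((2j+1)*theta), where sin(theta) = sqrt(k/N).
N = 2^14 = 16384, k = 1
sin(theta) = sqrt(k/N) = 0.0078125
theta = arcsin(sqrt(k/N)) = 0.007812579475 rad
P(j) reaches its first maximum when (2j+1)*theta is as close as possible to pi/2, i.e. j = round(pi/(4*theta) - 1/2).
pi/(4*theta) - 1/2 = 100.0299
(For comparison, the common estimate pi/4 * sqrt(N/k) = 100.5310; the exact maximiser is used here.)
Optimal iterations = 100

100


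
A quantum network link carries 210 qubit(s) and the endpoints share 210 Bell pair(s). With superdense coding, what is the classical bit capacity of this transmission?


Superdense coding allows 2 classical bits per shared entangled pair.
210 pair(s) -> 2 * 210 = 420 classical bits

420


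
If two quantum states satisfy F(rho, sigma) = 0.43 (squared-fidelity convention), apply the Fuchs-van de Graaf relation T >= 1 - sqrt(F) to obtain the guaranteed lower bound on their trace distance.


Fuchs-van de Graaf (squared-fidelity convention): 1 - sqrt(F) <= T <= sqrt(1 - F).
Lower bound: T >= 1 - sqrt(F)
sqrt(F) = sqrt(0.43) = 0.6557
T >= 1 - 0.6557
T >= 0.3443

0.3443


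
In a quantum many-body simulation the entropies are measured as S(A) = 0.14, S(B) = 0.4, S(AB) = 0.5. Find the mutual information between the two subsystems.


I(A:B) = S(A) + S(B) - S(AB)
= 0.14 + 0.4 - 0.5
= 0.0400

0.0400


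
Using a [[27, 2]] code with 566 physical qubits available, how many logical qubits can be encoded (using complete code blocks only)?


Each code block uses 27 physical qubits for 2 logical qubit(s).
Number of complete blocks = floor(566 / 27) = 20
Logical qubits = 20 * 2
= 40

40


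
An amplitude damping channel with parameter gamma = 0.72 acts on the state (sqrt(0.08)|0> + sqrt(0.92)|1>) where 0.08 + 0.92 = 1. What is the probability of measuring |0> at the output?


For amplitude damping with parameter gamma on state sqrt(a)|0> + sqrt(b)|1>:
alpha^2 = 0.08, beta^2 = 0.92
P(|0>) = alpha^2 + gamma * beta^2
= 0.08 + 0.72 * 0.92
= 0.08 + 0.6624
= 0.7424

0.7424


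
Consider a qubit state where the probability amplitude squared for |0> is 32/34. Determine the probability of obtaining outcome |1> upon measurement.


|alpha|^2 = 32/34 = 0.9412
|beta|^2 = 1 - 32/34 = 2/34 = 0.0588
P(|1>) = |beta|^2 = 0.0588

0.0588


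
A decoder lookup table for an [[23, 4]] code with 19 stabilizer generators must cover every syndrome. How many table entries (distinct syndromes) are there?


Each stabilizer generator gives a binary (+1 or -1) measurement outcome.
With 19 independent generators:
Total syndromes = 2^19
= 524288

524288


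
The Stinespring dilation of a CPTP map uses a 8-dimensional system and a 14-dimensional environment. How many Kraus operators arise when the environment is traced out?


Tracing out the environment in an orthonormal basis {|i>_E} gives Kraus operators K_i = <i|_E U |0>_E.
Number of Kraus operators = dim(H_env) = d_env
= 14

14


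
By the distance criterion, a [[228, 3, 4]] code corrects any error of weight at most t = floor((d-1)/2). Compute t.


Code parameters: [[228, 3, 4]], distance d = 4.
Number of correctable errors = floor((d-1)/2)
= floor((4 - 1)/2)
= floor(3/2)
= 1

1


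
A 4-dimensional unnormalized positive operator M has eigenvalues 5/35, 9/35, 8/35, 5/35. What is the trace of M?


tr(M) = sum of eigenvalues
= 5/35 + 9/35 + 8/35 + 5/35
= 27/35
= 0.7714

0.7714


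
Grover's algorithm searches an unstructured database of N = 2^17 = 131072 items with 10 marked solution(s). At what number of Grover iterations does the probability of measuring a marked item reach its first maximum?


After j Grover iterations the success probability is P(j) = sin^2((2j+1)*theta), where sin(theta) = sqrt(k/N).
N = 2^17 = 131072, k = 10
sin(theta) = sqrt(k/N) = 0.008734640537
theta = arcsin(sqrt(k/N)) = 0.008734751608 rad
P(j) reaches its first maximum when (2j+1)*theta is as close as possible to pi/2, i.e. j = round(pi/(4*theta) - 1/2).
pi/(4*theta) - 1/2 = 89.4165
(For comparison, the common estimate pi/4 * sqrt(N/k) = 89.9176; the exact maximiser is used here.)
Optimal iterations = 89

89


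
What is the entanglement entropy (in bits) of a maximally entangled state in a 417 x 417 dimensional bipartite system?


For a maximally entangled state in d x d:
S = log2(d) = log2(417)
= 8.7039

8.7039


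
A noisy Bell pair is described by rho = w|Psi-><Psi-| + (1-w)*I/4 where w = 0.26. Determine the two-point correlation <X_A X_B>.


|Psi-> = (|01> - |10>)/sqrt(2)
For the pure Bell state, <X_A X_B> = -1 (Bell-state Pauli correlator).
The maximally-mixed part I/4 has tr(I/4 * P tensor P) = 0 for any traceless Pauli P.
So <X_A X_B>_rho = w * (-1) + (1 - w) * 0
= 0.26 * (-1)
= -0.2600

-0.2600


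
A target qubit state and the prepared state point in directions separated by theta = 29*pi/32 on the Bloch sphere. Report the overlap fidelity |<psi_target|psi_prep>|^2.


For states separated by angle theta on Bloch sphere:
F = cos^2(theta/2)
theta = 29*pi/32 = 2.8471
theta/2 = 1.4235
cos(theta/2) = 0.1467
F = 0.0215

0.0215


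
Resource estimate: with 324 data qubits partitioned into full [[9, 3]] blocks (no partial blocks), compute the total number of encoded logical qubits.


Each code block uses 9 physical qubits for 3 logical qubit(s).
Number of complete blocks = floor(324 / 9) = 36
Logical qubits = 36 * 3
= 108

108


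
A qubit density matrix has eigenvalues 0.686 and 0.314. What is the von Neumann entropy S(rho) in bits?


S = -p*log2(p) - (1-p)*log2(1-p)
p = 0.6860, 1-p = 0.3140
= -0.6860 * log2(0.6860) - 0.3140 * log2(0.3140)
= -(-0.3730) - (-0.5247)
= 0.8977

0.8977


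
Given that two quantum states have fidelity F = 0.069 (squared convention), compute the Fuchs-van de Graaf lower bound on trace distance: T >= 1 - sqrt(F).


Fuchs-van de Graaf (squared-fidelity convention): 1 - sqrt(F) <= T <= sqrt(1 - F).
Lower bound: T >= 1 - sqrt(F)
sqrt(F) = sqrt(0.069) = 0.2627
T >= 1 - 0.2627
T >= 0.7373

0.7373


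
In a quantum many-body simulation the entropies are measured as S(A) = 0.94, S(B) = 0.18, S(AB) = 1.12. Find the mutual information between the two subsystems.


I(A:B) = S(A) + S(B) - S(AB)
= 0.94 + 0.18 - 1.12
= 0.0000

0.0000


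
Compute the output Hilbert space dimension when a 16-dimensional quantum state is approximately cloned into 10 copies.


Output space = H^(tensor 10) where dim(H) = 16
dim = 16^10
= 256 (after 2 factors)
= 4096 (after 3 factors)
= 65536 (after 4 factors)
= 1048576 (after 5 factors)
= 16777216 (after 6 factors)
= 268435456 (after 7 factors)
= 4294967296 (after 8 factors)
= 68719476736 (after 9 factors)
= 1099511627776 (after 10 factors)
= 1099511627776

1099511627776


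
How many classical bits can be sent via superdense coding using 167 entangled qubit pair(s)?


Superdense coding allows 2 classical bits per shared entangled pair.
167 pair(s) -> 2 * 167 = 334 classical bits

334


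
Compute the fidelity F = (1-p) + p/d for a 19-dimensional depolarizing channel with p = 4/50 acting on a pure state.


F = (1-p) + p/d
= (1 - 0.0800) + 0.0800/19
= 0.9200 + 0.0042
= 0.9242

0.9242


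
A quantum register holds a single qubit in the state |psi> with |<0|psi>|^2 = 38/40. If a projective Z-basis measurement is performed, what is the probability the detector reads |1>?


|alpha|^2 = 38/40 = 0.9500
|beta|^2 = 1 - 38/40 = 2/40 = 0.0500
P(|1>) = |beta|^2 = 0.0500

0.0500


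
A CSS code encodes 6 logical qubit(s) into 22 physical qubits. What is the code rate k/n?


Code rate R = k/n
= 6/22
= 0.2727

0.2727


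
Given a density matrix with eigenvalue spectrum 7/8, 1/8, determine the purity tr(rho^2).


tr(rho^2) = sum of eigenvalues squared
= (7/8)^2 + (1/8)^2
= (49 + 1) / 64
= 50/64
= 0.7812

0.7812


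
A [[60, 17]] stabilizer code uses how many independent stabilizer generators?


For an [[n,k]] stabilizer code:
Number of stabilizer generators = n - k
= 60 - 17
= 43

43


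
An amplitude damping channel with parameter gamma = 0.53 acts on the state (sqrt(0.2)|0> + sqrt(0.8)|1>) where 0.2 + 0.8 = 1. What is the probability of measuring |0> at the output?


For amplitude damping with parameter gamma on state sqrt(a)|0> + sqrt(b)|1>:
alpha^2 = 0.2, beta^2 = 0.8
P(|0>) = alpha^2 + gamma * beta^2
= 0.2 + 0.53 * 0.8
= 0.2 + 0.4240
= 0.6240

0.6240


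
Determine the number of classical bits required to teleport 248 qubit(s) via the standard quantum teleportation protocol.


Quantum teleportation requires 2 classical bits per qubit teleported.
248 qubit(s) -> 2 * 248 = 496 classical bits

496


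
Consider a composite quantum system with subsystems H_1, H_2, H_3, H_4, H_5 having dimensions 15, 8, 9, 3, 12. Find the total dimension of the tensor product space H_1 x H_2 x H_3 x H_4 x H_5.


dim(H_1 x H_2 x H_3 x H_4 x H_5) = 15 * 8 * 9 * 3 * 12
= 120 * 9 * 3 * 12
= 1080 * 3 * 12
= 3240 * 12
= 38880

38880


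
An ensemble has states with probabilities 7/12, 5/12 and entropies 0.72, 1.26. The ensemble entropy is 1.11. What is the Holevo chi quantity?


chi = S(rho) - sum_i p_i * S(rho_i)
Weighted entropy = 7/12 * 0.72 + 5/12 * 1.26
= 0.9450
chi = 1.11 - 0.9450
= 0.1650

0.1650


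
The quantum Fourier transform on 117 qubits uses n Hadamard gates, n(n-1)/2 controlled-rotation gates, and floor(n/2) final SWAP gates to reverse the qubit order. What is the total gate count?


Hadamard gates: 117
Controlled rotations: n*(n-1)/2 = 117*116/2 = 6786
SWAP gates: floor(n/2) = floor(117/2) = 58
Total = 117 + 6786 + 58
= 6961

6961


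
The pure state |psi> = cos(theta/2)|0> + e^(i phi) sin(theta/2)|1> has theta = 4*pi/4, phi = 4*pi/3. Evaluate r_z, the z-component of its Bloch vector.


theta = 3.1416, phi = 4.1888
r_z = cos(theta) = -1.0000

-1.0000


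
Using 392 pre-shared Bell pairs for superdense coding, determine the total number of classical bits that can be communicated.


Superdense coding allows 2 classical bits per shared entangled pair.
392 pair(s) -> 2 * 392 = 784 classical bits

784


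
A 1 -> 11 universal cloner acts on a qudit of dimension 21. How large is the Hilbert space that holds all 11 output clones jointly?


Output space = H^(tensor 11) where dim(H) = 21
dim = 21^11
= 441 (after 2 factors)
= 9261 (after 3 factors)
= 194481 (after 4 factors)
= 4084101 (after 5 factors)
= 85766121 (after 6 factors)
= 1801088541 (after 7 factors)
= 37822859361 (after 8 factors)
= 794280046581 (after 9 factors)
= 16679880978201 (after 10 factors)
= 350277500542221 (after 11 factors)
= 350277500542221

350277500542221


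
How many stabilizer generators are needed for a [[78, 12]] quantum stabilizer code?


For an [[n,k]] stabilizer code:
Number of stabilizer generators = n - k
= 78 - 12
= 66

66


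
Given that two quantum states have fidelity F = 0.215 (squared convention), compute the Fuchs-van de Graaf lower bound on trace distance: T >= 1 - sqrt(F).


Fuchs-van de Graaf (squared-fidelity convention): 1 - sqrt(F) <= T <= sqrt(1 - F).
Lower bound: T >= 1 - sqrt(F)
sqrt(F) = sqrt(0.215) = 0.4637
T >= 1 - 0.4637
T >= 0.5363

0.5363


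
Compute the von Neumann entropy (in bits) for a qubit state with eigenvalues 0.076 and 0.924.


S = -p*log2(p) - (1-p)*log2(1-p)
p = 0.0760, 1-p = 0.9240
= -0.0760 * log2(0.0760) - 0.9240 * log2(0.9240)
= -(-0.2826) - (-0.1054)
= 0.3879

0.3879


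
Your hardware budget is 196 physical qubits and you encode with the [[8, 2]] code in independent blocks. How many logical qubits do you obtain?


Each code block uses 8 physical qubits for 2 logical qubit(s).
Number of complete blocks = floor(196 / 8) = 24
Logical qubits = 24 * 2
= 48

48


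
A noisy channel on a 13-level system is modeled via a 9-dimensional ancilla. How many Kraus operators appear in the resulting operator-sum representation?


Tracing out the environment in an orthonormal basis {|i>_E} gives Kraus operators K_i = <i|_E U |0>_E.
Number of Kraus operators = dim(H_env) = d_env
= 9

9


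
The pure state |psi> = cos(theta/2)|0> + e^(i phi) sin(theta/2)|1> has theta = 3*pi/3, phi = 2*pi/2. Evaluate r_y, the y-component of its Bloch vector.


theta = 3.1416, phi = 3.1416
r_y = sin(theta)*sin(phi) = 0.0000 * 0.0000
r_y = 0.0000

0.0000


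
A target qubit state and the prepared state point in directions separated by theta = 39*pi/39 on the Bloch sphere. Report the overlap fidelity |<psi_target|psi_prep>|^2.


For states separated by angle theta on Bloch sphere:
F = cos^2(theta/2)
theta = 39*pi/39 = 3.1416
theta/2 = 1.5708
cos(theta/2) = 0.0000
F = 0.0000

0.0000


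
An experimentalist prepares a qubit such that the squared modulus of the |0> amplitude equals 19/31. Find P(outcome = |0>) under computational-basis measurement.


|alpha|^2 = 19/31 = 0.6129
|beta|^2 = 1 - 19/31 = 12/31 = 0.3871
P(|0>) = |alpha|^2 = 0.6129

0.6129


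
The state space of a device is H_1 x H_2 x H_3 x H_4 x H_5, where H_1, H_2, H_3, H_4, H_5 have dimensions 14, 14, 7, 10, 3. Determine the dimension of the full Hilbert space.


dim(H_1 x H_2 x H_3 x H_4 x H_5) = 14 * 14 * 7 * 10 * 3
= 196 * 7 * 10 * 3
= 1372 * 10 * 3
= 13720 * 3
= 41160

41160


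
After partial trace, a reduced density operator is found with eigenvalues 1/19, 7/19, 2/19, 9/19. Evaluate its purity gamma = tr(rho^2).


tr(rho^2) = sum of eigenvalues squared
= (1/19)^2 + (7/19)^2 + (2/19)^2 + (9/19)^2
= (1 + 49 + 4 + 81) / 361
= 135/361
= 0.3740

0.3740


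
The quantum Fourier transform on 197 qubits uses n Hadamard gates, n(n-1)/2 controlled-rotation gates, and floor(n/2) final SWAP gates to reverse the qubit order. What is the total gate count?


Hadamard gates: 197
Controlled rotations: n*(n-1)/2 = 197*196/2 = 19306
SWAP gates: floor(n/2) = floor(197/2) = 98
Total = 197 + 19306 + 98
= 19601

19601


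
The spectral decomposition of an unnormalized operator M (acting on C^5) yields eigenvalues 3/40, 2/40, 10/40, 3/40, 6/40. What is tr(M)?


tr(M) = sum of eigenvalues
= 3/40 + 2/40 + 10/40 + 3/40 + 6/40
= 24/40
= 0.6000

0.6000


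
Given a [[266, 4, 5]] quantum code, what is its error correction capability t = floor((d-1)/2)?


Code parameters: [[266, 4, 5]], distance d = 5.
Number of correctable errors = floor((d-1)/2)
= floor((5 - 1)/2)
= floor(4/2)
= 2

2


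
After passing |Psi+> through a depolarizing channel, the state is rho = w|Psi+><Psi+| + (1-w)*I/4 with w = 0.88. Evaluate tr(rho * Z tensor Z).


|Psi+> = (|01> + |10>)/sqrt(2)
For the pure Bell state, <Z_A Z_B> = -1 (Bell-state Pauli correlator).
The maximally-mixed part I/4 has tr(I/4 * P tensor P) = 0 for any traceless Pauli P.
So <Z_A Z_B>_rho = w * (-1) + (1 - w) * 0
= 0.88 * (-1)
= -0.8800

-0.8800


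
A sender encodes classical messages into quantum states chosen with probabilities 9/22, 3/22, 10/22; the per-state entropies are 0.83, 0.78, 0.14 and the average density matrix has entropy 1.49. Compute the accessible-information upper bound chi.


chi = S(rho) - sum_i p_i * S(rho_i)
Weighted entropy = 9/22 * 0.83 + 3/22 * 0.78 + 10/22 * 0.14
= 0.5095
chi = 1.49 - 0.5095
= 0.9805

0.9805


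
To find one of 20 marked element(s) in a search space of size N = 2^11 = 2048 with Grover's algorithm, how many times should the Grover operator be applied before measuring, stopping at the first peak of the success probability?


After j Grover iterations the success probability is P(j) = sin^2((2j+1)*theta), where sin(theta) = sqrt(k/N).
N = 2^11 = 2048, k = 20
sin(theta) = sqrt(k/N) = 0.09882117688
theta = arcsin(sqrt(k/N)) = 0.0989827296 rad
P(j) reaches its first maximum when (2j+1)*theta is as close as possible to pi/2, i.e. j = round(pi/(4*theta) - 1/2).
pi/(4*theta) - 1/2 = 7.4347
(For comparison, the common estimate pi/4 * sqrt(N/k) = 7.9477; the exact maximiser is used here.)
Optimal iterations = 7

7


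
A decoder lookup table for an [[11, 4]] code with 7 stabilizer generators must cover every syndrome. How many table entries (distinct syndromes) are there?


Each stabilizer generator gives a binary (+1 or -1) measurement outcome.
With 7 independent generators:
Total syndromes = 2^7
= 128

128


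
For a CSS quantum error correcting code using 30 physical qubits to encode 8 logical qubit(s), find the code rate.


Code rate R = k/n
= 8/30
= 0.2667

0.2667


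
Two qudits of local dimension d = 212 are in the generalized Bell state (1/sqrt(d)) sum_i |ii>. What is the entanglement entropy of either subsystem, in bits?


For a maximally entangled state in d x d:
S = log2(d) = log2(212)
= 7.7279

7.7279


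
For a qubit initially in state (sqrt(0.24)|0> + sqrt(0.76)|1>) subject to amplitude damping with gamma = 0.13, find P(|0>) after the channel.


For amplitude damping with parameter gamma on state sqrt(a)|0> + sqrt(b)|1>:
alpha^2 = 0.24, beta^2 = 0.76
P(|0>) = alpha^2 + gamma * beta^2
= 0.24 + 0.13 * 0.76
= 0.24 + 0.0988
= 0.3388

0.3388


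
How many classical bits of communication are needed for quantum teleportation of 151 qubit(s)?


Quantum teleportation requires 2 classical bits per qubit teleported.
151 qubit(s) -> 2 * 151 = 302 classical bits

302


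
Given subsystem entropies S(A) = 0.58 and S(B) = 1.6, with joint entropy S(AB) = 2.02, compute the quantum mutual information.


I(A:B) = S(A) + S(B) - S(AB)
= 0.58 + 1.6 - 2.02
= 0.1600

0.1600


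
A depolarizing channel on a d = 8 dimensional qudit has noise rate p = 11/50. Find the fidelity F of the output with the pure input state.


F = (1-p) + p/d
= (1 - 0.2200) + 0.2200/8
= 0.7800 + 0.0275
= 0.8075

0.8075


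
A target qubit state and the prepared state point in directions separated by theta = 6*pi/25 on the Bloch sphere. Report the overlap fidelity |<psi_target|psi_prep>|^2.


For states separated by angle theta on Bloch sphere:
F = cos^2(theta/2)
theta = 6*pi/25 = 0.7540
theta/2 = 0.3770
cos(theta/2) = 0.9298
F = 0.8645

0.8645


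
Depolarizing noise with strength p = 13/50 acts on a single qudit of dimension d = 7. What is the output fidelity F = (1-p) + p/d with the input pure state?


F = (1-p) + p/d
= (1 - 0.2600) + 0.2600/7
= 0.7400 + 0.0371
= 0.7771

0.7771


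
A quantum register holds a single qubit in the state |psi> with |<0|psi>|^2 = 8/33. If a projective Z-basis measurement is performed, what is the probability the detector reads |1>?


|alpha|^2 = 8/33 = 0.2424
|beta|^2 = 1 - 8/33 = 25/33 = 0.7576
P(|1>) = |beta|^2 = 0.7576

0.7576


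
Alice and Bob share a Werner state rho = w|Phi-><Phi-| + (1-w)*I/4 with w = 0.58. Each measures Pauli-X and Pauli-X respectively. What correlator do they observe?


|Phi-> = (|00> - |11>)/sqrt(2)
For the pure Bell state, <X_A X_B> = -1 (Bell-state Pauli correlator).
The maximally-mixed part I/4 has tr(I/4 * P tensor P) = 0 for any traceless Pauli P.
So <X_A X_B>_rho = w * (-1) + (1 - w) * 0
= 0.58 * (-1)
= -0.5800

-0.5800


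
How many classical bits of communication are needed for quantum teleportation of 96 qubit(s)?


Quantum teleportation requires 2 classical bits per qubit teleported.
96 qubit(s) -> 2 * 96 = 192 classical bits

192


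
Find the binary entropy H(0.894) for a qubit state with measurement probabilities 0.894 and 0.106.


S = -p*log2(p) - (1-p)*log2(1-p)
p = 0.8940, 1-p = 0.1060
= -0.8940 * log2(0.8940) - 0.1060 * log2(0.1060)
= -(-0.1445) - (-0.3432)
= 0.4877

0.4877


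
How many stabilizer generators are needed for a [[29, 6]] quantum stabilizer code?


For an [[n,k]] stabilizer code:
Number of stabilizer generators = n - k
= 29 - 6
= 23

23


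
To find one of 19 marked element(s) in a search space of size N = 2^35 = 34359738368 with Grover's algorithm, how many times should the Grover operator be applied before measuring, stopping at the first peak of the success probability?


After j Grover iterations the success probability is P(j) = sin^2((2j+1)*theta), where sin(theta) = sqrt(k/N).
N = 2^35 = 34359738368, k = 19
sin(theta) = sqrt(k/N) = 2.351537324e-05
theta = arcsin(sqrt(k/N)) = 2.351537324e-05 rad
P(j) reaches its first maximum when (2j+1)*theta is as close as possible to pi/2, i.e. j = round(pi/(4*theta) - 1/2).
pi/(4*theta) - 1/2 = 33398.8492
(For comparison, the common estimate pi/4 * sqrt(N/k) = 33399.3492; the exact maximiser is used here.)
Optimal iterations = 33399

33399


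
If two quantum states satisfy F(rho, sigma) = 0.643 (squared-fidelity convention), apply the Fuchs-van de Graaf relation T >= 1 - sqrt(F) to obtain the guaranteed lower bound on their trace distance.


Fuchs-van de Graaf (squared-fidelity convention): 1 - sqrt(F) <= T <= sqrt(1 - F).
Lower bound: T >= 1 - sqrt(F)
sqrt(F) = sqrt(0.643) = 0.8019
T >= 1 - 0.8019
T >= 0.1981

0.1981


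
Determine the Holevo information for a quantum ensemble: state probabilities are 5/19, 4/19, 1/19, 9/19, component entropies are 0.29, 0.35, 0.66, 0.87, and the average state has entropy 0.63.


chi = S(rho) - sum_i p_i * S(rho_i)
Weighted entropy = 5/19 * 0.29 + 4/19 * 0.35 + 1/19 * 0.66 + 9/19 * 0.87
= 0.5968
chi = 0.63 - 0.5968
= 0.0332

0.0332


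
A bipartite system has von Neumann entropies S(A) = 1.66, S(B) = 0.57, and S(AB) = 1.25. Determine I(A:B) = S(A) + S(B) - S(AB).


I(A:B) = S(A) + S(B) - S(AB)
= 1.66 + 0.57 - 1.25
= 0.9800

0.9800


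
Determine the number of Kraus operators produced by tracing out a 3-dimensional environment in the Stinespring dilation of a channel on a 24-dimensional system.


Tracing out the environment in an orthonormal basis {|i>_E} gives Kraus operators K_i = <i|_E U |0>_E.
Number of Kraus operators = dim(H_env) = d_env
= 3

3


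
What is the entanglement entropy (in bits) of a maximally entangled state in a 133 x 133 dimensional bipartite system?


For a maximally entangled state in d x d:
S = log2(d) = log2(133)
= 7.0553

7.0553


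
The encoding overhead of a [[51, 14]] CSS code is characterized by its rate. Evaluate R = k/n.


Code rate R = k/n
= 14/51
= 0.2745

0.2745


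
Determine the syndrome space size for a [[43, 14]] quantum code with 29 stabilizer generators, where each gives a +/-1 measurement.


Each stabilizer generator gives a binary (+1 or -1) measurement outcome.
With 29 independent generators:
Total syndromes = 2^29
= 536870912

536870912


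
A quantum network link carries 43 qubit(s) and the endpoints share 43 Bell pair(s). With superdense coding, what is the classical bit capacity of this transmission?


Superdense coding allows 2 classical bits per shared entangled pair.
43 pair(s) -> 2 * 43 = 86 classical bits

86


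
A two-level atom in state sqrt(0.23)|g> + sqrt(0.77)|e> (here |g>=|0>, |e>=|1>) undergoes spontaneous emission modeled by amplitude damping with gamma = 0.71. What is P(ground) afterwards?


For amplitude damping with parameter gamma on state sqrt(a)|0> + sqrt(b)|1>:
alpha^2 = 0.23, beta^2 = 0.77
P(|0>) = alpha^2 + gamma * beta^2
= 0.23 + 0.71 * 0.77
= 0.23 + 0.5467
= 0.7767

0.7767


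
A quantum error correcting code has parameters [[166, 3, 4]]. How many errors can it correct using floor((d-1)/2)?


Code parameters: [[166, 3, 4]], distance d = 4.
Number of correctable errors = floor((d-1)/2)
= floor((4 - 1)/2)
= floor(3/2)
= 1

1


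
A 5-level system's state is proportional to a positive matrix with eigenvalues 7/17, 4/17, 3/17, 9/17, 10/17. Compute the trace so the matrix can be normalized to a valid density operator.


tr(M) = sum of eigenvalues
= 7/17 + 4/17 + 3/17 + 9/17 + 10/17
= 33/17
= 1.9412

1.9412


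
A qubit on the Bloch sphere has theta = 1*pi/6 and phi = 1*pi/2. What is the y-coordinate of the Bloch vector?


theta = 0.5236, phi = 1.5708
r_y = sin(theta)*sin(phi) = 0.5000 * 1.0000
r_y = 0.5000

0.5000


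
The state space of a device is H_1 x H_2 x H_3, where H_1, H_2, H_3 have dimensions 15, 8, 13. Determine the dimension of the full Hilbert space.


dim(H_1 x H_2 x H_3) = 15 * 8 * 13
= 120 * 13
= 1560

1560


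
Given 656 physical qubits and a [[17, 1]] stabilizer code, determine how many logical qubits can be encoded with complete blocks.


Each code block uses 17 physical qubits for 1 logical qubit(s).
Number of complete blocks = floor(656 / 17) = 38
Logical qubits = 38 * 1
= 38

38


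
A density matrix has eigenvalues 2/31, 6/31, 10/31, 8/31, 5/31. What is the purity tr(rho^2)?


tr(rho^2) = sum of eigenvalues squared
= (2/31)^2 + (6/31)^2 + (10/31)^2 + (8/31)^2 + (5/31)^2
= (4 + 36 + 100 + 64 + 25) / 961
= 229/961
= 0.2383

0.2383


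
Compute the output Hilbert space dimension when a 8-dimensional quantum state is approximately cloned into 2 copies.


Output space = H^(tensor 2) where dim(H) = 8
dim = 8^2
= 64

64


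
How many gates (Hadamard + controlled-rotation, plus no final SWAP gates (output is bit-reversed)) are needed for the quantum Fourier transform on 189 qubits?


Hadamard gates: 189
Controlled rotations: n*(n-1)/2 = 189*188/2 = 17766
SWAP gates: 0 (omitted)
Total = 189 + 17766
= 17955

17955


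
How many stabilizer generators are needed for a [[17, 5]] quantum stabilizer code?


For an [[n,k]] stabilizer code:
Number of stabilizer generators = n - k
= 17 - 5
= 12

12


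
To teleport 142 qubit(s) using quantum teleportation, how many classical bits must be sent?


Quantum teleportation requires 2 classical bits per qubit teleported.
142 qubit(s) -> 2 * 142 = 284 classical bits

284


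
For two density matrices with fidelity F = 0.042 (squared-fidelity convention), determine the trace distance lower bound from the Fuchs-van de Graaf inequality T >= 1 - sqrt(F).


Fuchs-van de Graaf (squared-fidelity convention): 1 - sqrt(F) <= T <= sqrt(1 - F).
Lower bound: T >= 1 - sqrt(F)
sqrt(F) = sqrt(0.042) = 0.2049
T >= 1 - 0.2049
T >= 0.7951

0.7951


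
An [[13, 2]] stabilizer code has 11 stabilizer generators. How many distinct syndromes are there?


Each stabilizer generator gives a binary (+1 or -1) measurement outcome.
With 11 independent generators:
Total syndromes = 2^11
= 2048

2048


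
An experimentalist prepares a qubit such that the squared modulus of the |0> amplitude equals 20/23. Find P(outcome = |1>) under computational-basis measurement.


|alpha|^2 = 20/23 = 0.8696
|beta|^2 = 1 - 20/23 = 3/23 = 0.1304
P(|1>) = |beta|^2 = 0.1304

0.1304


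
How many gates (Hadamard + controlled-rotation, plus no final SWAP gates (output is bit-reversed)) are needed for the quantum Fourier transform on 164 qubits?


Hadamard gates: 164
Controlled rotations: n*(n-1)/2 = 164*163/2 = 13366
SWAP gates: 0 (omitted)
Total = 164 + 13366
= 13530

13530


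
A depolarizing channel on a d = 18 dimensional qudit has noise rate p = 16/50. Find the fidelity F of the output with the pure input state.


F = (1-p) + p/d
= (1 - 0.3200) + 0.3200/18
= 0.6800 + 0.0178
= 0.6978

0.6978


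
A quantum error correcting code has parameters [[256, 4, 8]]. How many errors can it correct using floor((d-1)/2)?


Code parameters: [[256, 4, 8]], distance d = 8.
Number of correctable errors = floor((d-1)/2)
= floor((8 - 1)/2)
= floor(7/2)
= 3

3


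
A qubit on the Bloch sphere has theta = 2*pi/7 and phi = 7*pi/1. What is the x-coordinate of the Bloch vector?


theta = 0.8976, phi = 21.9911
r_x = sin(theta)*cos(phi) = 0.7818 * -1.0000
r_x = -0.7818

-0.7818


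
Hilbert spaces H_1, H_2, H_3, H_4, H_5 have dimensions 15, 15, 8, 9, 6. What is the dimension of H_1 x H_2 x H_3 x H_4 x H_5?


dim(H_1 x H_2 x H_3 x H_4 x H_5) = 15 * 15 * 8 * 9 * 6
= 225 * 8 * 9 * 6
= 1800 * 9 * 6
= 16200 * 6
= 97200

97200


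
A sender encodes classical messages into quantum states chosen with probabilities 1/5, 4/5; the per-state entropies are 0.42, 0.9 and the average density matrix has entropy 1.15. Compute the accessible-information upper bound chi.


chi = S(rho) - sum_i p_i * S(rho_i)
Weighted entropy = 1/5 * 0.42 + 4/5 * 0.9
= 0.8040
chi = 1.15 - 0.8040
= 0.3460

0.3460


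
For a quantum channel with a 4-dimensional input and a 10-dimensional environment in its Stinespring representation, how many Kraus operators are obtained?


Tracing out the environment in an orthonormal basis {|i>_E} gives Kraus operators K_i = <i|_E U |0>_E.
Number of Kraus operators = dim(H_env) = d_env
= 10

10


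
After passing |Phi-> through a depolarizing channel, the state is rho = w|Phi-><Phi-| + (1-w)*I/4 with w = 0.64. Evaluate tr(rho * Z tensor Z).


|Phi-> = (|00> - |11>)/sqrt(2)
For the pure Bell state, <Z_A Z_B> = +1 (Bell-state Pauli correlator).
The maximally-mixed part I/4 has tr(I/4 * P tensor P) = 0 for any traceless Pauli P.
So <Z_A Z_B>_rho = w * (+1) + (1 - w) * 0
= 0.64 * (+1)
= 0.6400

0.6400


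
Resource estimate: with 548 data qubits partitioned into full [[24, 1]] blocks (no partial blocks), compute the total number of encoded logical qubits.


Each code block uses 24 physical qubits for 1 logical qubit(s).
Number of complete blocks = floor(548 / 24) = 22
Logical qubits = 22 * 1
= 22

22


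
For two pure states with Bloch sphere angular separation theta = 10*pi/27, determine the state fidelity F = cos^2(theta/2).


For states separated by angle theta on Bloch sphere:
F = cos^2(theta/2)
theta = 10*pi/27 = 1.1636
theta/2 = 0.5818
cos(theta/2) = 0.8355
F = 0.6980

0.6980


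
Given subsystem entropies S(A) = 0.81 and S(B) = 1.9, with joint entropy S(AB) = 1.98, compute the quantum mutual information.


I(A:B) = S(A) + S(B) - S(AB)
= 0.81 + 1.9 - 1.98
= 0.7300

0.7300


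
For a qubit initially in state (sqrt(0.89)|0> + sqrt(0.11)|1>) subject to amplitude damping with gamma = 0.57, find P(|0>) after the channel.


For amplitude damping with parameter gamma on state sqrt(a)|0> + sqrt(b)|1>:
alpha^2 = 0.89, beta^2 = 0.11
P(|0>) = alpha^2 + gamma * beta^2
= 0.89 + 0.57 * 0.11
= 0.89 + 0.0627
= 0.9527

0.9527


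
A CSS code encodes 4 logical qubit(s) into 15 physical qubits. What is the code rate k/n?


Code rate R = k/n
= 4/15
= 0.2667

0.2667


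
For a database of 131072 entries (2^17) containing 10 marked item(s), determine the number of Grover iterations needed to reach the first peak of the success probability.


After j Grover iterations the success probability is P(j) = sin^2((2j+1)*theta), where sin(theta) = sqrt(k/N).
N = 2^17 = 131072, k = 10
sin(theta) = sqrt(k/N) = 0.008734640537
theta = arcsin(sqrt(k/N)) = 0.008734751608 rad
P(j) reaches its first maximum when (2j+1)*theta is as close as possible to pi/2, i.e. j = round(pi/(4*theta) - 1/2).
pi/(4*theta) - 1/2 = 89.4165
(For comparison, the common estimate pi/4 * sqrt(N/k) = 89.9176; the exact maximiser is used here.)
Optimal iterations = 89

89


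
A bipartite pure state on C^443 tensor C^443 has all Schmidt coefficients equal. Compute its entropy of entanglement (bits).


For a maximally entangled state in d x d:
S = log2(d) = log2(443)
= 8.7912

8.7912


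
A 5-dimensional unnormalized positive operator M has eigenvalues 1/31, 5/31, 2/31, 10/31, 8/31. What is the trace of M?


tr(M) = sum of eigenvalues
= 1/31 + 5/31 + 2/31 + 10/31 + 8/31
= 26/31
= 0.8387

0.8387


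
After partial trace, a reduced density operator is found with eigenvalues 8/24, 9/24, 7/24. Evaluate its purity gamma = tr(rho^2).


tr(rho^2) = sum of eigenvalues squared
= (8/24)^2 + (9/24)^2 + (7/24)^2
= (64 + 81 + 49) / 576
= 194/576
= 0.3368

0.3368


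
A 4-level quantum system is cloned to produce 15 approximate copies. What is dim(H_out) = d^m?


Output space = H^(tensor 15) where dim(H) = 4
dim = 4^15
= 16 (after 2 factors)
= 64 (after 3 factors)
= 256 (after 4 factors)
= 1024 (after 5 factors)
= 4096 (after 6 factors)
= 16384 (after 7 factors)
= 65536 (after 8 factors)
= 262144 (after 9 factors)
= 1048576 (after 10 factors)
= 4194304 (after 11 factors)
= 16777216 (after 12 factors)
= 67108864 (after 13 factors)
= 268435456 (after 14 factors)
= 1073741824 (after 15 factors)
= 1073741824

1073741824


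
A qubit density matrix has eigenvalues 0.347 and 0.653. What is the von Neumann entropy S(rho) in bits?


S = -p*log2(p) - (1-p)*log2(1-p)
p = 0.3470, 1-p = 0.6530
= -0.3470 * log2(0.3470) - 0.6530 * log2(0.6530)
= -(-0.5299) - (-0.4015)
= 0.9314

0.9314


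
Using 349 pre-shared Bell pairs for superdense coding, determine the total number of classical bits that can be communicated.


Superdense coding allows 2 classical bits per shared entangled pair.
349 pair(s) -> 2 * 349 = 698 classical bits

698


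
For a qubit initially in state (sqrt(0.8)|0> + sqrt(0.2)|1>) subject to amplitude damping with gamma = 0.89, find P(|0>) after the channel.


For amplitude damping with parameter gamma on state sqrt(a)|0> + sqrt(b)|1>:
alpha^2 = 0.8, beta^2 = 0.2
P(|0>) = alpha^2 + gamma * beta^2
= 0.8 + 0.89 * 0.2
= 0.8 + 0.1780
= 0.9780

0.9780
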